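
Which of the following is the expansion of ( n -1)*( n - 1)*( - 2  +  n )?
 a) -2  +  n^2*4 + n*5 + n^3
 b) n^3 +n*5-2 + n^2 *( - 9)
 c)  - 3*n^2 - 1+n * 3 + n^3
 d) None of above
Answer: d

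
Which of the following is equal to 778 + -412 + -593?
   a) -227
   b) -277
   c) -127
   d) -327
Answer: a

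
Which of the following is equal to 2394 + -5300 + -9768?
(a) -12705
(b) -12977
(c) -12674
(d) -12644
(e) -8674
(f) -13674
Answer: c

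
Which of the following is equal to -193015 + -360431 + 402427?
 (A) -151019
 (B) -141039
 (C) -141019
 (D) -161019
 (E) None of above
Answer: A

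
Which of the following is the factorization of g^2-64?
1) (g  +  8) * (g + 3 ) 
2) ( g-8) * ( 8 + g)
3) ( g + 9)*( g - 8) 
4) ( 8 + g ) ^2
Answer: 2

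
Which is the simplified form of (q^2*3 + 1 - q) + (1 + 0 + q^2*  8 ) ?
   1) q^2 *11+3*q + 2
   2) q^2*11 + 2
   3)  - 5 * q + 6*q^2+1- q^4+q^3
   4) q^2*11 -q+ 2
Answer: 4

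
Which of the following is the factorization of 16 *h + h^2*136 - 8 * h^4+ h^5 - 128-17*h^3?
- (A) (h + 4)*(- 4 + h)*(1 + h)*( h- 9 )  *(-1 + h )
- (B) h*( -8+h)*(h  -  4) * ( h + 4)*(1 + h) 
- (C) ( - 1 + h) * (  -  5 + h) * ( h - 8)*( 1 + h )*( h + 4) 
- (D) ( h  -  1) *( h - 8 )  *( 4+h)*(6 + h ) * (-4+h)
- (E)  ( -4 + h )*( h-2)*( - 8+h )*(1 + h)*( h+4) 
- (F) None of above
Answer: F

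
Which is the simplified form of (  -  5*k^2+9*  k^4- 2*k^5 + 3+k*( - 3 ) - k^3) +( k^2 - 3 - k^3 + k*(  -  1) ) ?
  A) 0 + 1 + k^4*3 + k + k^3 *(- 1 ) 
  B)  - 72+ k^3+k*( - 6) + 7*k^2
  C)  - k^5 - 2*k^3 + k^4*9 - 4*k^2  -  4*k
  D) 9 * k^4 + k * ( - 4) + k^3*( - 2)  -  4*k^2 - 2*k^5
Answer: D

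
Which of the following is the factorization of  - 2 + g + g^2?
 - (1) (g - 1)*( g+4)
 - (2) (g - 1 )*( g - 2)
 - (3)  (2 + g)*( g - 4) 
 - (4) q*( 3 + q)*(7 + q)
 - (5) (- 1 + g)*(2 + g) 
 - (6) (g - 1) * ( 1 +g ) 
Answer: 5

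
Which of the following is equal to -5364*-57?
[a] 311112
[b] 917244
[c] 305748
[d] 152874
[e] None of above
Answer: c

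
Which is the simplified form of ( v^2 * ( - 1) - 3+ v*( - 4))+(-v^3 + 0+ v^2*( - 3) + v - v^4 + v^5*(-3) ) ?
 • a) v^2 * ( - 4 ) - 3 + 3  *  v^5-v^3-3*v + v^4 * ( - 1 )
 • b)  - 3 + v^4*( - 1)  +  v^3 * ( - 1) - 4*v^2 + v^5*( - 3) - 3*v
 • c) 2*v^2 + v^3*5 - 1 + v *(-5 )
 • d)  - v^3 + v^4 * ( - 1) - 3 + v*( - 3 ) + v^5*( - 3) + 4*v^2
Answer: b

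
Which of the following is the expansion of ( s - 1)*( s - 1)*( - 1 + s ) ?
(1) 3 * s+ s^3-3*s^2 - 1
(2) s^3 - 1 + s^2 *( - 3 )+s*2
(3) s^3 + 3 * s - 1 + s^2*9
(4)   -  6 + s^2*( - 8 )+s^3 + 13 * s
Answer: 1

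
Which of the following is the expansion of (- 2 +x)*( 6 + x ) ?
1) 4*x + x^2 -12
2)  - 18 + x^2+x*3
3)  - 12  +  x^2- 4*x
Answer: 1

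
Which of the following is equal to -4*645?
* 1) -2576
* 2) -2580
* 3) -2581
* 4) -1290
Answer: 2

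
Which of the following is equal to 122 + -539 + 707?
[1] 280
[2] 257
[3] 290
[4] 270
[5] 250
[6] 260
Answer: 3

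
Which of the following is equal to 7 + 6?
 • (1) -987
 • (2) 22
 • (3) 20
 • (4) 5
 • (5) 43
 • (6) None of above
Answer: 6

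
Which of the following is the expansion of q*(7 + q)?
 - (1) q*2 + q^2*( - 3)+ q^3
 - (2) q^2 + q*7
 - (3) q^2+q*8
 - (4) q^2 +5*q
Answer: 2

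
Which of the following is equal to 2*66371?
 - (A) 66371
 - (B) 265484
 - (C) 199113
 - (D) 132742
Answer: D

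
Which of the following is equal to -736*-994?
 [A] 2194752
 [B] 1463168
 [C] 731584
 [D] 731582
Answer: C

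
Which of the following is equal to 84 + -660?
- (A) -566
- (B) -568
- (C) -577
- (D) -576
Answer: D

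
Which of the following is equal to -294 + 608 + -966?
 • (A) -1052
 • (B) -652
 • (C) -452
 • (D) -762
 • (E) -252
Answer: B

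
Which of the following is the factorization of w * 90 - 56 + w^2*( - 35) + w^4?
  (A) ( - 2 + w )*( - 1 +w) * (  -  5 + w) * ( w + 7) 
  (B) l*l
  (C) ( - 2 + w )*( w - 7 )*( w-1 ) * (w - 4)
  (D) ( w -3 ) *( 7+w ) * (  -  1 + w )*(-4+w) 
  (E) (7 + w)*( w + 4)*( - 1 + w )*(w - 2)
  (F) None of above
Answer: F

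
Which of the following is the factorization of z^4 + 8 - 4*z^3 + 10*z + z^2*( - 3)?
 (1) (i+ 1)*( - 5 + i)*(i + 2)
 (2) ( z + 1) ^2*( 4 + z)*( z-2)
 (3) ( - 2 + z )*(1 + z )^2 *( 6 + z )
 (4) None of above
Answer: 4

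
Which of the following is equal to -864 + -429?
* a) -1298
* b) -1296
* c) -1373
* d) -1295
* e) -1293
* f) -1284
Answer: e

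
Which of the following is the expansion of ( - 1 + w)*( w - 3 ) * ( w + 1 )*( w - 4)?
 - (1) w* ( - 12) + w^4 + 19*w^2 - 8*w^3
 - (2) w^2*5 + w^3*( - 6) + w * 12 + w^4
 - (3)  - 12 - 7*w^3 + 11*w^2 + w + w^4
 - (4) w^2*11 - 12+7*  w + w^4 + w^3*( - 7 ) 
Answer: 4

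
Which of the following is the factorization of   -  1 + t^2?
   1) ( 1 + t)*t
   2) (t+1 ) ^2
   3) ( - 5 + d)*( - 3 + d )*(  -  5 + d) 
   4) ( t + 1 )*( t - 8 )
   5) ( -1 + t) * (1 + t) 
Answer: 5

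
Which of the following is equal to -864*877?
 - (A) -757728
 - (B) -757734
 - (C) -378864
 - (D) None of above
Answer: A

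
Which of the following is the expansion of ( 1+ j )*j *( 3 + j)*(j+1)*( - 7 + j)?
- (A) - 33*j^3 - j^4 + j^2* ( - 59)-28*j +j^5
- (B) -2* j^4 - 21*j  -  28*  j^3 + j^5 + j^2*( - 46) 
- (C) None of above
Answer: B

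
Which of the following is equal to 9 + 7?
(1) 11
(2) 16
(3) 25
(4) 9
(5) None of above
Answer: 2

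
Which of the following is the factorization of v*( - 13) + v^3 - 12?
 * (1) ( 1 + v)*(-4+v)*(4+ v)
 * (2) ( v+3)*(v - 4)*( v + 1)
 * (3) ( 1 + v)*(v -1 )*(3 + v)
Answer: 2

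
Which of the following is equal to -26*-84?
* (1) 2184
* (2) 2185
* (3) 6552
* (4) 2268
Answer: 1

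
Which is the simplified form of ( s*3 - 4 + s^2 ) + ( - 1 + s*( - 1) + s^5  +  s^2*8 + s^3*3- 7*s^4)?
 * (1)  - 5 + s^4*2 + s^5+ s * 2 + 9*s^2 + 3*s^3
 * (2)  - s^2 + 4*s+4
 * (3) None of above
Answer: 3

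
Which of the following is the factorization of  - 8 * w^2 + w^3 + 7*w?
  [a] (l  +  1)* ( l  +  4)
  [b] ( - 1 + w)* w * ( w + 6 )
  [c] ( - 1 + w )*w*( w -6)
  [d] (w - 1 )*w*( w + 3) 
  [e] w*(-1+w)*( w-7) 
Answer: e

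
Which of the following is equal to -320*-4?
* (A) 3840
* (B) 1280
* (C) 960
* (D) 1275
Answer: B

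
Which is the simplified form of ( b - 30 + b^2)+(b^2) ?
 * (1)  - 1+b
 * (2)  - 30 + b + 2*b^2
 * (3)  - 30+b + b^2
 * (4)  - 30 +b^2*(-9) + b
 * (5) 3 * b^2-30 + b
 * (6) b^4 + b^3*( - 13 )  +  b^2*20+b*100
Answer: 2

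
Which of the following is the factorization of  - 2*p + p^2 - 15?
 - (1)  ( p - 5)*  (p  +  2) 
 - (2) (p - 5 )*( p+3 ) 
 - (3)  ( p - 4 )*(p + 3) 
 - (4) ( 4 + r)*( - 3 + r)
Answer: 2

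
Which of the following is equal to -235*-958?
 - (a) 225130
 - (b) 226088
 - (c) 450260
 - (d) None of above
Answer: a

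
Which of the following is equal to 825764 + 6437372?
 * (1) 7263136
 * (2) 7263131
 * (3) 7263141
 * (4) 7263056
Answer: 1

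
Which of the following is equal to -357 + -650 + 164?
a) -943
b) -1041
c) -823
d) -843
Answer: d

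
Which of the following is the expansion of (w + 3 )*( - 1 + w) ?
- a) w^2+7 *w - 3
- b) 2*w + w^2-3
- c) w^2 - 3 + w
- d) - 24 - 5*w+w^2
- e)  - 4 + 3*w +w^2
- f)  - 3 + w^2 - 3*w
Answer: b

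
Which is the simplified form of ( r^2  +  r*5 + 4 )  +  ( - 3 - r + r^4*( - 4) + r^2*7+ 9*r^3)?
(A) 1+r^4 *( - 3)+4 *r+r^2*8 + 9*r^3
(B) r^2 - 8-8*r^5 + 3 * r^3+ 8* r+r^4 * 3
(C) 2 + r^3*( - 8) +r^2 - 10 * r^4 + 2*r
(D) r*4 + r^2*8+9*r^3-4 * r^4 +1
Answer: D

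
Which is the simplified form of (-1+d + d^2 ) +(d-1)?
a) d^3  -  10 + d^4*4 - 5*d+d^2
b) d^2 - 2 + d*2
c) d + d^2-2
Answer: b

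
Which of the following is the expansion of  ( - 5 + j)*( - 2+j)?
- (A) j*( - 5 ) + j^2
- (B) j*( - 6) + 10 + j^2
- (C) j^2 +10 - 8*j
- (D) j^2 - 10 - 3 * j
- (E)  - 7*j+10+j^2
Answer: E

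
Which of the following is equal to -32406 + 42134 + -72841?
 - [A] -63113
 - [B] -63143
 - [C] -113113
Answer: A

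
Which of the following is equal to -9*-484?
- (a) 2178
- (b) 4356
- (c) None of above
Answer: b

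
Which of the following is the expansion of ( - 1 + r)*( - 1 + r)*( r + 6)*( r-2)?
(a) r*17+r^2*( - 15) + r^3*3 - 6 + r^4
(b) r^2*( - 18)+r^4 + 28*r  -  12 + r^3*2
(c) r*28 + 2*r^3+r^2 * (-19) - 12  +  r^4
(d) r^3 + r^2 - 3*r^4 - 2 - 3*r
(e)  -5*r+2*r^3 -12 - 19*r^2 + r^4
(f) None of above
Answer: c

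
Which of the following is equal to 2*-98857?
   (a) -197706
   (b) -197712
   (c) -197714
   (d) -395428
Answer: c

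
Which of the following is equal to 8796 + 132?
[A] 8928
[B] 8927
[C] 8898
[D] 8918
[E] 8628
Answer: A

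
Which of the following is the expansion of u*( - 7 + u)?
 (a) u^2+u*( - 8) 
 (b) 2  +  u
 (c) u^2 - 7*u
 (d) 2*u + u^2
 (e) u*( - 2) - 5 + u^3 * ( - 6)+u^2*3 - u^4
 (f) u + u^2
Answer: c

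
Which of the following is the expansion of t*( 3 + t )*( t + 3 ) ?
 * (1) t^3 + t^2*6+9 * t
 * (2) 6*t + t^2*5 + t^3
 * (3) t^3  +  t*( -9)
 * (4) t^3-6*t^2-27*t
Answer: 1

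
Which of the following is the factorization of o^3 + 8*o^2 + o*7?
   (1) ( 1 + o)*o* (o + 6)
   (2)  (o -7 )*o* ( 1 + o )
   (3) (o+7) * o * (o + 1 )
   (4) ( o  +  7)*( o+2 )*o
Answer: 3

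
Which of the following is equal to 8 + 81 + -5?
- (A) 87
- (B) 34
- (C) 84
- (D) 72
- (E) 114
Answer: C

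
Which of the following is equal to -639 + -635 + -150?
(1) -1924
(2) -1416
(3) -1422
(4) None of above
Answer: 4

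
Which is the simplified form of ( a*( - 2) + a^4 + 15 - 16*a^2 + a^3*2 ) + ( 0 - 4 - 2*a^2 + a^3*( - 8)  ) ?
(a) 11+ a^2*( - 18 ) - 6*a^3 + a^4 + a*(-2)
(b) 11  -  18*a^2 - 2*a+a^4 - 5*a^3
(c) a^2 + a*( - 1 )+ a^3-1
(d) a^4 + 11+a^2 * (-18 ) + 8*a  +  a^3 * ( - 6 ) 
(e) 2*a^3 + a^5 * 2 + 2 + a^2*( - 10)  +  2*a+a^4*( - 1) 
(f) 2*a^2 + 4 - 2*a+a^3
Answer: a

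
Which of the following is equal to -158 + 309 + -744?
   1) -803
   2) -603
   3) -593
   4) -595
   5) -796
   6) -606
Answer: 3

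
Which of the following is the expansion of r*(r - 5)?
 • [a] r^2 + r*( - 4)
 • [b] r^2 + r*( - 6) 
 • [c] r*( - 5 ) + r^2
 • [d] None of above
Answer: c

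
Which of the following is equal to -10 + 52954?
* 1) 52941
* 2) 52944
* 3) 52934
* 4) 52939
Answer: 2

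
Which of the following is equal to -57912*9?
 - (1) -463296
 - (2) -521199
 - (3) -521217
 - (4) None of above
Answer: 4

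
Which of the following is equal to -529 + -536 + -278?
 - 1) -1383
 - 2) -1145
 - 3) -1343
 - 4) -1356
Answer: 3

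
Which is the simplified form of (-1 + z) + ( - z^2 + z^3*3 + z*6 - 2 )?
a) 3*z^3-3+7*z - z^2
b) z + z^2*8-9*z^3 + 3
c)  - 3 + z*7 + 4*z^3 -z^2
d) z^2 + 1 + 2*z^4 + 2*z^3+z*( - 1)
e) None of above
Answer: a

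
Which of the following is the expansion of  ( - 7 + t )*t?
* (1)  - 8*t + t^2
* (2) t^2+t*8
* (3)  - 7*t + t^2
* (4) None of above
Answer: 3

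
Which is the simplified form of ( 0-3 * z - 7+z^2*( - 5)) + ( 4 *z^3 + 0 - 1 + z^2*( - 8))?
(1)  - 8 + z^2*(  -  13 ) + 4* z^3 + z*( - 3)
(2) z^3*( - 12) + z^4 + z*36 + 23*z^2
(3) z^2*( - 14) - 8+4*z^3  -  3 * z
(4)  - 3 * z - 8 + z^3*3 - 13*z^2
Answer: 1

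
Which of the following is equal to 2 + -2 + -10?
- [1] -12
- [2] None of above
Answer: 2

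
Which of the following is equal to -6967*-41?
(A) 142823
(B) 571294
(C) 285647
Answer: C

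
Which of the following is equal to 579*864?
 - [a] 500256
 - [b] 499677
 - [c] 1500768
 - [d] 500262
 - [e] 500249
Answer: a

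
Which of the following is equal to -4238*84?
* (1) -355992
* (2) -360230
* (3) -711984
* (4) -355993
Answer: 1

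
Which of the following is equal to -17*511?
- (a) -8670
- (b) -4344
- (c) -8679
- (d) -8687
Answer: d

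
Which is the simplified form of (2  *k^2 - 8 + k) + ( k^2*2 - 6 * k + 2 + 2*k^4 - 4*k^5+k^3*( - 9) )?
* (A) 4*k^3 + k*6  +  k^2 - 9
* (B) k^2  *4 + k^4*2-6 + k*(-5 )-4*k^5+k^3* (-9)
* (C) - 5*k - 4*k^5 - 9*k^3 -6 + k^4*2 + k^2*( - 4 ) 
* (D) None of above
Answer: B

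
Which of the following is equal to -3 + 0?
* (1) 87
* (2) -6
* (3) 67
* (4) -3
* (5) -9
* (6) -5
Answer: 4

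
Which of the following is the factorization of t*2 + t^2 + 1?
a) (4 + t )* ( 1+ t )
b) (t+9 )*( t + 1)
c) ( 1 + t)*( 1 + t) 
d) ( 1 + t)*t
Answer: c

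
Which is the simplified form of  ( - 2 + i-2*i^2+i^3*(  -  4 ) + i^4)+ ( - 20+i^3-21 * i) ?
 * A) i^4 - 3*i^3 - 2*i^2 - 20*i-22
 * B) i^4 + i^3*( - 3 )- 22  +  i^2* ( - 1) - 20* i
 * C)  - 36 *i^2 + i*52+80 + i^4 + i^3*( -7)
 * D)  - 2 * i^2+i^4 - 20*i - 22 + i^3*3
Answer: A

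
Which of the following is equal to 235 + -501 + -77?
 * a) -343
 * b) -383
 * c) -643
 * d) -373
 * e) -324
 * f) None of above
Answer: a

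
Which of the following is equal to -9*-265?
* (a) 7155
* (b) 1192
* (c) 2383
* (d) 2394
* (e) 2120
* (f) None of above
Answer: f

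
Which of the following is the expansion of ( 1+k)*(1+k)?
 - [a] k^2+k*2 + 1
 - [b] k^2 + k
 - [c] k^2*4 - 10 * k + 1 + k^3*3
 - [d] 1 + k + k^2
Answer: a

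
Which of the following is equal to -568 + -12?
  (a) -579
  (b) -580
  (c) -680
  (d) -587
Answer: b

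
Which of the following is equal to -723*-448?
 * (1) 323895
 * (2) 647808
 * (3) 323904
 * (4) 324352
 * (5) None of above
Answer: 3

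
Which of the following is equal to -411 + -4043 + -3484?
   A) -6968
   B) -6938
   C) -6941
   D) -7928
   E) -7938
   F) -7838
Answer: E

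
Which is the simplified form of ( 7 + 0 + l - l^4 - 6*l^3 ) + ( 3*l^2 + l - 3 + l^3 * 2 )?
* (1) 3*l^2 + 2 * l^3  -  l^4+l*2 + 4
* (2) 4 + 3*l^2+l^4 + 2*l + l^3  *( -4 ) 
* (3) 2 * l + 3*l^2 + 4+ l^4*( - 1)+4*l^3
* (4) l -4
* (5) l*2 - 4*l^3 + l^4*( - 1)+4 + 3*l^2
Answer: 5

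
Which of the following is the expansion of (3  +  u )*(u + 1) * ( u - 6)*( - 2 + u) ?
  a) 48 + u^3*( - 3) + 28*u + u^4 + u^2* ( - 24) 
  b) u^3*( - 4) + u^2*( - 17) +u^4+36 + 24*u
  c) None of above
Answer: b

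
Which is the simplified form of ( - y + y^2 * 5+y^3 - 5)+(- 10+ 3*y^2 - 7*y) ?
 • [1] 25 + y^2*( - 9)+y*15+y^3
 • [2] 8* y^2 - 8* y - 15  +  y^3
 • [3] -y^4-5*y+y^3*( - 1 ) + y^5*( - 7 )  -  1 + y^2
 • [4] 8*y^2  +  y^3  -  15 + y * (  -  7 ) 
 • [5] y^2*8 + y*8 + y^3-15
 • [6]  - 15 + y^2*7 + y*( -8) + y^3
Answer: 2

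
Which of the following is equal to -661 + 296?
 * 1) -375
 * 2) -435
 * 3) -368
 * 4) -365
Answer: 4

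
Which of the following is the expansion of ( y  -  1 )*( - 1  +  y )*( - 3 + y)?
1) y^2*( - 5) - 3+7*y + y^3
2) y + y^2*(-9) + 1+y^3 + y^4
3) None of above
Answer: 1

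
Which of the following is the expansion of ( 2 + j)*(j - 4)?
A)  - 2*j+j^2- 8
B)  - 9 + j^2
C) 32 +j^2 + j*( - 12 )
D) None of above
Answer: A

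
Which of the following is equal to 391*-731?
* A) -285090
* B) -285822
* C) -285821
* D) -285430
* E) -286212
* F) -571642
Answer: C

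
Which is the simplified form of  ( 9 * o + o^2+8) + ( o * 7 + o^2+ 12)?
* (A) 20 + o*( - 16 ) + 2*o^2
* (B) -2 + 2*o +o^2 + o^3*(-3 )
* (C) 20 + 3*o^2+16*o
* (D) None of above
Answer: D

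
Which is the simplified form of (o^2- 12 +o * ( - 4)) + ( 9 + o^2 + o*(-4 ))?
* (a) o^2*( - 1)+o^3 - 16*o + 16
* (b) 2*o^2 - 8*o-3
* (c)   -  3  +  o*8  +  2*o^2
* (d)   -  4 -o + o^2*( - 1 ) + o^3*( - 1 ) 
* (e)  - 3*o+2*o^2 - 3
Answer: b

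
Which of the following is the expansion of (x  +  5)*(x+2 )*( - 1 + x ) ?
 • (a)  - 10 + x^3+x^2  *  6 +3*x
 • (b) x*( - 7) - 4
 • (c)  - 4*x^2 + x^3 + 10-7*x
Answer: a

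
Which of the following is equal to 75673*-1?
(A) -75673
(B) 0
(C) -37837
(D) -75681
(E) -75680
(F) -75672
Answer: A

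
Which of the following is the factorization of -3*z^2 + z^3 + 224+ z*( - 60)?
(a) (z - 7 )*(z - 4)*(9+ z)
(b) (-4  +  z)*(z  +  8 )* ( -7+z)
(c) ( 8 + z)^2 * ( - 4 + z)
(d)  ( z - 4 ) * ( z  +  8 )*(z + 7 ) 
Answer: b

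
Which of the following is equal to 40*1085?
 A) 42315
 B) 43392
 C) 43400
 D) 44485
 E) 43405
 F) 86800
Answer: C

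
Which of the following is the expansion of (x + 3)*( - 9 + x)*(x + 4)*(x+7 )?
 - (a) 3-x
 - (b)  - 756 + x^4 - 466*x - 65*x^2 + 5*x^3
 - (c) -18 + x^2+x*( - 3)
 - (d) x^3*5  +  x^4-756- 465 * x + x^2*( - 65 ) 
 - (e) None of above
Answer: d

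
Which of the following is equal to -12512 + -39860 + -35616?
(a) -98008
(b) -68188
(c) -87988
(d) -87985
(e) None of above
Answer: c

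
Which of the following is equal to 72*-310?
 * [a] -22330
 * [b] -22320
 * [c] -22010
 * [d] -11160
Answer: b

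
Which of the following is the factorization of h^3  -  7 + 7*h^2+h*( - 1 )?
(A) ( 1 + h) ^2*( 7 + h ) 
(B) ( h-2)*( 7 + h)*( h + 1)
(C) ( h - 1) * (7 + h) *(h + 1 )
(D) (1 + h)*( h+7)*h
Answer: C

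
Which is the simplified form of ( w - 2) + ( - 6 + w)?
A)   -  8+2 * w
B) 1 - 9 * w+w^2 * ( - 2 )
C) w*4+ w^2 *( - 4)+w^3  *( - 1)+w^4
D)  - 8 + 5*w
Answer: A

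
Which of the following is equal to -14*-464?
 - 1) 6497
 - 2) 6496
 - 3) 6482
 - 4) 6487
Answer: 2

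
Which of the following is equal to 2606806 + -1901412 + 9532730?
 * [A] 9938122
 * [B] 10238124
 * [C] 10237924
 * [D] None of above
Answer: B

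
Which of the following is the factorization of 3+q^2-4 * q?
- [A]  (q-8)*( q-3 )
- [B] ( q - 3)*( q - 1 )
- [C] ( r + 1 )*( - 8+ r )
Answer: B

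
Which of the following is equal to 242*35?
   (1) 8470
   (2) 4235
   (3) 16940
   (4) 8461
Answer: 1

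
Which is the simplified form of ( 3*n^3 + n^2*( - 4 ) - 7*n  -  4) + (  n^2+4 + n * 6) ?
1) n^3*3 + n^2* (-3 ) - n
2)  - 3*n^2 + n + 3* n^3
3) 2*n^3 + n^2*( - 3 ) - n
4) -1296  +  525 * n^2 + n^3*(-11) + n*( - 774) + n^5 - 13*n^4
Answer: 1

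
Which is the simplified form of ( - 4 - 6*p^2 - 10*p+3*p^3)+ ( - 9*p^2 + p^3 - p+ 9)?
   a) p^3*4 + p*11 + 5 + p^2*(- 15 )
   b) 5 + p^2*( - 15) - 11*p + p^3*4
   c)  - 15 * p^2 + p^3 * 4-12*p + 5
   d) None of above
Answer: b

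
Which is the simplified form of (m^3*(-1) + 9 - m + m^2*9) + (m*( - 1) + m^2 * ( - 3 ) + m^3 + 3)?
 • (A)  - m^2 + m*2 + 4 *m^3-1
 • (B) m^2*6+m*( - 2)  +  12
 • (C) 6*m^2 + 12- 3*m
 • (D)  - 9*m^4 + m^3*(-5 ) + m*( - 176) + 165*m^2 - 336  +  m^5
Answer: B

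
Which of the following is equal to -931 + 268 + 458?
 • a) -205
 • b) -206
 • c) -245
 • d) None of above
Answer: a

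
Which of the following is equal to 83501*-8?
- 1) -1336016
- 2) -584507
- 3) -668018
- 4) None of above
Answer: 4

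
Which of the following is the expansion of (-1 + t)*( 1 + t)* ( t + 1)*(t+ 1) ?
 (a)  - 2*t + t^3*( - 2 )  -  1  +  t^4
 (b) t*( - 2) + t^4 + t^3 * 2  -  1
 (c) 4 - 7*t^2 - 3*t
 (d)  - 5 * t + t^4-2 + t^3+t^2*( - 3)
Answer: b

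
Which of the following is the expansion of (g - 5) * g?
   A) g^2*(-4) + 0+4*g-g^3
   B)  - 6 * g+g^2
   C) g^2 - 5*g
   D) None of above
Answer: C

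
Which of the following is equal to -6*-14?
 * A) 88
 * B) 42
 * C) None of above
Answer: C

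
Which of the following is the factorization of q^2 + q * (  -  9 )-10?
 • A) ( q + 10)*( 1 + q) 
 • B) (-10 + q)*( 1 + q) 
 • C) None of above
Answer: B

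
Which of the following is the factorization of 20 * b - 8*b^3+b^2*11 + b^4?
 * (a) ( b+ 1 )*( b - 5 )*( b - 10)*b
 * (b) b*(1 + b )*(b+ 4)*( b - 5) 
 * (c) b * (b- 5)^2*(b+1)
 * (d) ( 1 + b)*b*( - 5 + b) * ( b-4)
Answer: d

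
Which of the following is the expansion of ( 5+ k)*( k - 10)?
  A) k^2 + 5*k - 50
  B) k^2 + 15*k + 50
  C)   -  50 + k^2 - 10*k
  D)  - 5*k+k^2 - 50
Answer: D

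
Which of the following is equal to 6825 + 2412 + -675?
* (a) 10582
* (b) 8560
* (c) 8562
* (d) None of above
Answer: c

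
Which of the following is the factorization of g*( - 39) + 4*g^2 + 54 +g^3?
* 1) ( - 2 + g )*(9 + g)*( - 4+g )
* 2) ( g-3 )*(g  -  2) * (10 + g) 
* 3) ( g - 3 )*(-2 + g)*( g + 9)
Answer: 3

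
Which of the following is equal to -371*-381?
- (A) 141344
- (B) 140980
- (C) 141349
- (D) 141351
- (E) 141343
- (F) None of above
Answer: D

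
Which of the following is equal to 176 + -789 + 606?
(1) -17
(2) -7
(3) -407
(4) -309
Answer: 2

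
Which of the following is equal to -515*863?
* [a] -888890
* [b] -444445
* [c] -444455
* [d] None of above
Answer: b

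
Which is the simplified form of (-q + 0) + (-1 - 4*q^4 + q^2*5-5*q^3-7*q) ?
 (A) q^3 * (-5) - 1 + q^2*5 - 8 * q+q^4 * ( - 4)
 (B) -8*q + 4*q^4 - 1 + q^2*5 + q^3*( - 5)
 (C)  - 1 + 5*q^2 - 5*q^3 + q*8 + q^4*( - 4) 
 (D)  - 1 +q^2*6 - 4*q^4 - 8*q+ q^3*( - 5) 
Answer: A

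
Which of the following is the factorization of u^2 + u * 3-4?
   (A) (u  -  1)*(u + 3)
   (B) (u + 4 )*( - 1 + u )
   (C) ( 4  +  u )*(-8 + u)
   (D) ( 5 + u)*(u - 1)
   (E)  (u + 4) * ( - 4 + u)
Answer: B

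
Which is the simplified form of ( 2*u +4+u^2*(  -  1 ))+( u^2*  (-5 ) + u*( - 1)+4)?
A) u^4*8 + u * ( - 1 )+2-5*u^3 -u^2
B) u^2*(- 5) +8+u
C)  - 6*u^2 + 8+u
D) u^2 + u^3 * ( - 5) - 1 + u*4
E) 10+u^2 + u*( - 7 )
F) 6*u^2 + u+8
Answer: C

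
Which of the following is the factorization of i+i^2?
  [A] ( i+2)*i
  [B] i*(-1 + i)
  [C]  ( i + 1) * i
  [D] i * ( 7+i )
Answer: C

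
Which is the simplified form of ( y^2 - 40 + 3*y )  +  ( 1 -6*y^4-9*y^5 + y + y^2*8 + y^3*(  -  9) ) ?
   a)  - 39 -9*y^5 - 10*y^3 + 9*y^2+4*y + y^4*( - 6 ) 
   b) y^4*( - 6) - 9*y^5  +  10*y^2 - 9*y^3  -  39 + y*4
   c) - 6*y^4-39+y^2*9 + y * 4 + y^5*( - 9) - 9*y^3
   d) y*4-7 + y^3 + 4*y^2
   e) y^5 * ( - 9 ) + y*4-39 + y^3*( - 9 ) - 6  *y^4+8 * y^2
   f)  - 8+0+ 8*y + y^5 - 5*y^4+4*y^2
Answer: c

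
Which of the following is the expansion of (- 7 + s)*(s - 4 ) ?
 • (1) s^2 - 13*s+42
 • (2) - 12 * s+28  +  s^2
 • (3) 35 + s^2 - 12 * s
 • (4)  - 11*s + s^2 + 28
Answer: 4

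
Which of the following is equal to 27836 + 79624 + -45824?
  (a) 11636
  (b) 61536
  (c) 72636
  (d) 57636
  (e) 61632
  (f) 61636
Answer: f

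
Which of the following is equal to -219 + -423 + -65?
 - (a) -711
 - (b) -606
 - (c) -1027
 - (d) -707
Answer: d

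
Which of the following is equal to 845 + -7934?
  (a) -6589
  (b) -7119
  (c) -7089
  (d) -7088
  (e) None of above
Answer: c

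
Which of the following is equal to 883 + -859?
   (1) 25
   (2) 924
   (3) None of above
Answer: 3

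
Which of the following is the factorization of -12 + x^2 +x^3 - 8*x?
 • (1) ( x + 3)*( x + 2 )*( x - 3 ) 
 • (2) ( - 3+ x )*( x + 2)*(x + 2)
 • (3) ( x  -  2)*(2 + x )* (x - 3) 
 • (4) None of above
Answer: 2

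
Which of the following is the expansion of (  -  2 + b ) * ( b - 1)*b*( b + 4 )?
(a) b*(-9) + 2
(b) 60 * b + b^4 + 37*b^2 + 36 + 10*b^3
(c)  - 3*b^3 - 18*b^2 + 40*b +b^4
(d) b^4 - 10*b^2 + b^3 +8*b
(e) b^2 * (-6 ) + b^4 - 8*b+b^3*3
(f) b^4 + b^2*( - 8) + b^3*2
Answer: d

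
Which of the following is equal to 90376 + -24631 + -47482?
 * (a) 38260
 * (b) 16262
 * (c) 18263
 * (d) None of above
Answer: c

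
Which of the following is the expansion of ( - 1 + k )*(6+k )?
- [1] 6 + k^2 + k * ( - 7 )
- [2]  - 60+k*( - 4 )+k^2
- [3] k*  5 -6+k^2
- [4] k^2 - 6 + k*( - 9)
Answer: 3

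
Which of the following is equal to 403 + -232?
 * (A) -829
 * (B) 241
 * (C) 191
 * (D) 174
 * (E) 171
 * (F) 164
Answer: E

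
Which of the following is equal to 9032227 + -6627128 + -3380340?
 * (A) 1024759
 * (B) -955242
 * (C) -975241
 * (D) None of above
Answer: C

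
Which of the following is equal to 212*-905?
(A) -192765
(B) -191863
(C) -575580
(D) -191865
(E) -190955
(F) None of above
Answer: F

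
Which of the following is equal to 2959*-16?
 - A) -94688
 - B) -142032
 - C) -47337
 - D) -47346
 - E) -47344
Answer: E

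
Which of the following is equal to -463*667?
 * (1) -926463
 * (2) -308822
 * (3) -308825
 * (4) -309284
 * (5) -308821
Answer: 5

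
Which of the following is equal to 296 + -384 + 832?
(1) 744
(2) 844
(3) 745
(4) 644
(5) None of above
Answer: 1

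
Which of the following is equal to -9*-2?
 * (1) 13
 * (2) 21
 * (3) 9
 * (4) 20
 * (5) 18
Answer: 5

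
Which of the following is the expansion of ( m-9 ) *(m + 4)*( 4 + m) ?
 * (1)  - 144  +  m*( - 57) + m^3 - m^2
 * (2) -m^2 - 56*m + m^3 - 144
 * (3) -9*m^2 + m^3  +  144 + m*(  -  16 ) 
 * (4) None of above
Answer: 2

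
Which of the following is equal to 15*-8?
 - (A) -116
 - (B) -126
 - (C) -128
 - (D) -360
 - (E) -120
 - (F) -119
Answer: E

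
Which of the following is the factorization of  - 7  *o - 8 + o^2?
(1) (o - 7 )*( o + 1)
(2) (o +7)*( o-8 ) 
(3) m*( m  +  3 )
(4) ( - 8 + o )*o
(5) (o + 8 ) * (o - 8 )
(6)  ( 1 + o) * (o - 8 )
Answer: 6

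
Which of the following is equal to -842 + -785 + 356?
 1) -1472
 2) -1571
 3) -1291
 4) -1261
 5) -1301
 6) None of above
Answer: 6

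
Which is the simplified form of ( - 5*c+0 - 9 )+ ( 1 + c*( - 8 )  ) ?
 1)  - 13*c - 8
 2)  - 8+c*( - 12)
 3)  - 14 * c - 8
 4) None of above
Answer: 1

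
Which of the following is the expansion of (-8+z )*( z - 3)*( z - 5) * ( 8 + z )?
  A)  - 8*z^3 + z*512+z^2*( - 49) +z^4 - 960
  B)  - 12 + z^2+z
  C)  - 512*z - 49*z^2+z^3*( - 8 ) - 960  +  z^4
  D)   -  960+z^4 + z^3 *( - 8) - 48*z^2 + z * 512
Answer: A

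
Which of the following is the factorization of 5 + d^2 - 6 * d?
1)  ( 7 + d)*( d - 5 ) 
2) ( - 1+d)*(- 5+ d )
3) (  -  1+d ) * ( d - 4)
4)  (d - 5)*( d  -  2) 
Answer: 2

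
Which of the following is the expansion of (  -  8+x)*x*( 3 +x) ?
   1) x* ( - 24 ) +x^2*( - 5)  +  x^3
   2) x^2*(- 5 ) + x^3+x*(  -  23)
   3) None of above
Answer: 1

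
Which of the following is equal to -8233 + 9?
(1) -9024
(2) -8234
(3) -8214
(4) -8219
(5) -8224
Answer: 5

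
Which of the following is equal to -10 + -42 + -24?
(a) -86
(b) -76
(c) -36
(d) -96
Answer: b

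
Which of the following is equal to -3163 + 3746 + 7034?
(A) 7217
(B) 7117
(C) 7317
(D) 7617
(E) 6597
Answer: D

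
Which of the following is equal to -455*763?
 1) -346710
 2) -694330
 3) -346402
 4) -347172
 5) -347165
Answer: 5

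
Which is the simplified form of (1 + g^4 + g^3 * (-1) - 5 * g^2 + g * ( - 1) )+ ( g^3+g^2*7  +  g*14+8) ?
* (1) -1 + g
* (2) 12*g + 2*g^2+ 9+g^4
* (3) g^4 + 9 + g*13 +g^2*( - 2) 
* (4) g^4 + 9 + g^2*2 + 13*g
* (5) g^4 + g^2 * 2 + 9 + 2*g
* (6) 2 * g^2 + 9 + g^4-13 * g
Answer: 4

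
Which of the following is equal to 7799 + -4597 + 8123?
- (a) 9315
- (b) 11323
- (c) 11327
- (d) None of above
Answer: d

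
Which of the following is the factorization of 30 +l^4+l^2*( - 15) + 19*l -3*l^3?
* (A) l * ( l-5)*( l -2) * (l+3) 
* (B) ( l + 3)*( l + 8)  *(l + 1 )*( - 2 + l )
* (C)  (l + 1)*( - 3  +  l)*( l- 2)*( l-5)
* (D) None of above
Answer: D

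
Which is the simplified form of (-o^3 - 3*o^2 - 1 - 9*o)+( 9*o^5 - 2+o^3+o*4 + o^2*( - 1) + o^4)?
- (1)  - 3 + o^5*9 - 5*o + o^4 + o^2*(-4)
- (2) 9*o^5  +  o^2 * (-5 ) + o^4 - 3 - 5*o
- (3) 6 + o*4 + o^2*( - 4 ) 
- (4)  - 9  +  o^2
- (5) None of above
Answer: 1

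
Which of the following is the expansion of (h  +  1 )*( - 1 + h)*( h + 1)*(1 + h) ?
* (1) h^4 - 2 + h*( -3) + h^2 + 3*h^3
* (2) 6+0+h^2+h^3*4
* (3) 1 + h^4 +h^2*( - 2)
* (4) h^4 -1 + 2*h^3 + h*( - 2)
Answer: 4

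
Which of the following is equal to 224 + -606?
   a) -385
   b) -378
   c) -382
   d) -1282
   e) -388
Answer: c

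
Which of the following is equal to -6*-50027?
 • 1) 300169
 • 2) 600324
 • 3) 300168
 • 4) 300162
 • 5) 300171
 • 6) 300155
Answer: 4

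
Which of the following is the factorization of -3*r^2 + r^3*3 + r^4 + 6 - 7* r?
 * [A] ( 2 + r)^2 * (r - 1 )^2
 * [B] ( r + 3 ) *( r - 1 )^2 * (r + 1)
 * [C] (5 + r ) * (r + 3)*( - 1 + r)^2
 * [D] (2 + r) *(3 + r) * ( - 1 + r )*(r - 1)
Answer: D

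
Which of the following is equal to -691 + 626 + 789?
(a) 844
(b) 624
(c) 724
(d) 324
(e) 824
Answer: c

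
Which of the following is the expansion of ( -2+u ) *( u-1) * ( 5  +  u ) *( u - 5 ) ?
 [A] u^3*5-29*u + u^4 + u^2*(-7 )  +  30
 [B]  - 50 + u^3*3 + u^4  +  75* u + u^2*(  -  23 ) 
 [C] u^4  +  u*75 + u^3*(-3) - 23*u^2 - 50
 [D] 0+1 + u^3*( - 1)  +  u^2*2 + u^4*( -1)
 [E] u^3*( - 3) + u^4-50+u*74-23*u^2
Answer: C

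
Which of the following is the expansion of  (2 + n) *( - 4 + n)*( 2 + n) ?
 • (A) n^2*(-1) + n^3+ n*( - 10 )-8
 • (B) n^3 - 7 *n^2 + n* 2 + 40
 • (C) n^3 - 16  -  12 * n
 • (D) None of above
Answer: C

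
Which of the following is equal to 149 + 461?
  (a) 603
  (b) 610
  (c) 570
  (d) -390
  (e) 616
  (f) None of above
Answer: b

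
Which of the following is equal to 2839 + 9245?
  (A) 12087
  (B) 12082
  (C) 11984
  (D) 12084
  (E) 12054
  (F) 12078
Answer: D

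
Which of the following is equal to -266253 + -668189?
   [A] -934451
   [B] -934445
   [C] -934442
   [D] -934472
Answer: C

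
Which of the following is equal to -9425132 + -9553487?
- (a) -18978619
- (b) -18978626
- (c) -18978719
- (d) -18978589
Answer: a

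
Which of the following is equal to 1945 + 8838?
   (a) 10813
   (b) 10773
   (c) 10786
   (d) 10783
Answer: d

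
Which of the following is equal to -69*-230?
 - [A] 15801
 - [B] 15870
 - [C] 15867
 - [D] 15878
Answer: B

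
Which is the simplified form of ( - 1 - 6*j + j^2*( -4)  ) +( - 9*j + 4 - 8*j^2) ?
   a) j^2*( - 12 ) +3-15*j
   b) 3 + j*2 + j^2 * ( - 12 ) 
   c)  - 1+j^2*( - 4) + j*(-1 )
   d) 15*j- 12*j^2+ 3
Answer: a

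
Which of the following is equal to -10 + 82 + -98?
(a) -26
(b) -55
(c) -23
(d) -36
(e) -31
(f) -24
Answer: a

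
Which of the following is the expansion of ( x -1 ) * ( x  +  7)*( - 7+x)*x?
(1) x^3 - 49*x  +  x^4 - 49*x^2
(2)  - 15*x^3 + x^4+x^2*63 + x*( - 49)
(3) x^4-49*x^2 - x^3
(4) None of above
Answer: 4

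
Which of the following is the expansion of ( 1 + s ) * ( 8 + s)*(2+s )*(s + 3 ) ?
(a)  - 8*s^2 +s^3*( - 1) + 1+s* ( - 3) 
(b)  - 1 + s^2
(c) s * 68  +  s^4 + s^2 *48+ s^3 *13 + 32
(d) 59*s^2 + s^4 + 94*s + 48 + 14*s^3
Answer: d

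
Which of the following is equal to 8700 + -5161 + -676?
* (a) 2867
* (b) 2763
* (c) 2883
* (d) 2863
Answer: d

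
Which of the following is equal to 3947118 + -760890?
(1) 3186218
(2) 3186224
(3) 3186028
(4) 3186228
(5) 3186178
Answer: 4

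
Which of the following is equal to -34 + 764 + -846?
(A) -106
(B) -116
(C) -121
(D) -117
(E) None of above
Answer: B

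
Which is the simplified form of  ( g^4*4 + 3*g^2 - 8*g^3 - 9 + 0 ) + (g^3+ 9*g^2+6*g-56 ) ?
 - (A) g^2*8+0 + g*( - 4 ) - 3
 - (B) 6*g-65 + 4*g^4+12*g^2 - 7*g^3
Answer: B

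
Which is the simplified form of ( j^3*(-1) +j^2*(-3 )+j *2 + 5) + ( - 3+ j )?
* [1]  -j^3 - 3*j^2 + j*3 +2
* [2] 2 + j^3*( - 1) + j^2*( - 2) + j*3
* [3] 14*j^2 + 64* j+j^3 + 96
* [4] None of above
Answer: 1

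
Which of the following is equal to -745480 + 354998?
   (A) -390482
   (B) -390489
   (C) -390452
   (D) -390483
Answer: A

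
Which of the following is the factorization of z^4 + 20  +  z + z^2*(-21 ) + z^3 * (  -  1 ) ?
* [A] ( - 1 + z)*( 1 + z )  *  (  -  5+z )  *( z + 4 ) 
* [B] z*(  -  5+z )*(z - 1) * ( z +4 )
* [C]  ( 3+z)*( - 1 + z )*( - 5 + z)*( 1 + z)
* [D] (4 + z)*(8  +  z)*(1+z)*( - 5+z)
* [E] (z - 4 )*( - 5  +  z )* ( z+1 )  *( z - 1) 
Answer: A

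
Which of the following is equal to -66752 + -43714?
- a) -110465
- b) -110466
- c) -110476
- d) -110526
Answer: b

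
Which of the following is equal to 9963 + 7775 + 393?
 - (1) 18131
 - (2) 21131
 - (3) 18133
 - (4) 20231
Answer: 1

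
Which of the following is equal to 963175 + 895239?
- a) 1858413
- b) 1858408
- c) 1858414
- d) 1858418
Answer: c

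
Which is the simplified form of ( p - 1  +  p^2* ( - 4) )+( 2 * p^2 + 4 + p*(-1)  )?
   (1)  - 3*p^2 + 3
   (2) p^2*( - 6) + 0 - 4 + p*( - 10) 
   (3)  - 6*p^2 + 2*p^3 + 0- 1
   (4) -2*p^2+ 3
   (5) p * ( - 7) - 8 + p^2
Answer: 4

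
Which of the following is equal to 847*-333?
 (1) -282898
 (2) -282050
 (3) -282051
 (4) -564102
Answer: 3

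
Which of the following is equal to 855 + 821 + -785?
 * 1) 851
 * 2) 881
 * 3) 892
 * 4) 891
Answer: 4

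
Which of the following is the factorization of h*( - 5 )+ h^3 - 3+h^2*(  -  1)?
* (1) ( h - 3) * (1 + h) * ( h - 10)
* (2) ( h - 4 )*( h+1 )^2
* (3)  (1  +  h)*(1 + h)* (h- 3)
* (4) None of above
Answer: 3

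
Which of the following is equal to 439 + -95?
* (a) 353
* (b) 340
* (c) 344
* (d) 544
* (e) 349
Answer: c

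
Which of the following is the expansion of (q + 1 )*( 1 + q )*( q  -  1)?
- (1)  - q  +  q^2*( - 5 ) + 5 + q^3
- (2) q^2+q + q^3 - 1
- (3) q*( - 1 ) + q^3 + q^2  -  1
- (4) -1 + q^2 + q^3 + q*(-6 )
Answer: 3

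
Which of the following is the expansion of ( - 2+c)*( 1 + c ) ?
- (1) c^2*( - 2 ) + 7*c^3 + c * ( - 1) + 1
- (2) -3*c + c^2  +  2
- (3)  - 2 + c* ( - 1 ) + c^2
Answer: 3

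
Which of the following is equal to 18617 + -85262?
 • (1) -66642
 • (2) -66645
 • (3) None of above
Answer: 2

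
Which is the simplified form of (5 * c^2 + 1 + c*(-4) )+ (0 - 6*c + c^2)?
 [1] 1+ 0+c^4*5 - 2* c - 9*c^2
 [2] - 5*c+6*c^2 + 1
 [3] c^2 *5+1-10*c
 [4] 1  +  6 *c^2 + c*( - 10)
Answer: 4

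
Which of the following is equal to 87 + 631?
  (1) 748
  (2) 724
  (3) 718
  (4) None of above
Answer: 3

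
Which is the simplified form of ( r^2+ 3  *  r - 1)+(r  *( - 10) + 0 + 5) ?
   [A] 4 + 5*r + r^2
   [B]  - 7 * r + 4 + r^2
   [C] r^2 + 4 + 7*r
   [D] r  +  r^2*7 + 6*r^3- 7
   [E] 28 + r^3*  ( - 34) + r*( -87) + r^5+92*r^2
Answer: B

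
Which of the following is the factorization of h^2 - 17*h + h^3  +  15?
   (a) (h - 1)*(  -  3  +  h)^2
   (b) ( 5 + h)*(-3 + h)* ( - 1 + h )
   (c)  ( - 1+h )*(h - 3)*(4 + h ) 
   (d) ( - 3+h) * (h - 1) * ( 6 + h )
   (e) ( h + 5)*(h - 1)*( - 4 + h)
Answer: b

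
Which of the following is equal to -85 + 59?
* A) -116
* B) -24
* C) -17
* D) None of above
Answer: D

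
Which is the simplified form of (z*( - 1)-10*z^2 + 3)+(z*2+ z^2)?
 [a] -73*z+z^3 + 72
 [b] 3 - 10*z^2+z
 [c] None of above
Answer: c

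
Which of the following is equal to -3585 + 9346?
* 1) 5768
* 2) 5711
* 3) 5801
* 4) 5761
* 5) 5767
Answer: 4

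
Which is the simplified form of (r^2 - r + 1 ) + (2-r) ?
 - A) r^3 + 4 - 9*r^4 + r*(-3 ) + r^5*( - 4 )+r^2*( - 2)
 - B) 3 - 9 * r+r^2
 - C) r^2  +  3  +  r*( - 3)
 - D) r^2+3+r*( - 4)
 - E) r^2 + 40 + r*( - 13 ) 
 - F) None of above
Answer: F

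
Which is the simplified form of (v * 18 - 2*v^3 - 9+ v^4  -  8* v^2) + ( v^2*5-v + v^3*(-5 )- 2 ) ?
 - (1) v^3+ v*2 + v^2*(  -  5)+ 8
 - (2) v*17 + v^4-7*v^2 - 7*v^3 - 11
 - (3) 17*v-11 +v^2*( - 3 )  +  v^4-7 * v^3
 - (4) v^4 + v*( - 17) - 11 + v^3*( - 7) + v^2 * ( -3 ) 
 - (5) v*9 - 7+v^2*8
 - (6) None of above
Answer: 3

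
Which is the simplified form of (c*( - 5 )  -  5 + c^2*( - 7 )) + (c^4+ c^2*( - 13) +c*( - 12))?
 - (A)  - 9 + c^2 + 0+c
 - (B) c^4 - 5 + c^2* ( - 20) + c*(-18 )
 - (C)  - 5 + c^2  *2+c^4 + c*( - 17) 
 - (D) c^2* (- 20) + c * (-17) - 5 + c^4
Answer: D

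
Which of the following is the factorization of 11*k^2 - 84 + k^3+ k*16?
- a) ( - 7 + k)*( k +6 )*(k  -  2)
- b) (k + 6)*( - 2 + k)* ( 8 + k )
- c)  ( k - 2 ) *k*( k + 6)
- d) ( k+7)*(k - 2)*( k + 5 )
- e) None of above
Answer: e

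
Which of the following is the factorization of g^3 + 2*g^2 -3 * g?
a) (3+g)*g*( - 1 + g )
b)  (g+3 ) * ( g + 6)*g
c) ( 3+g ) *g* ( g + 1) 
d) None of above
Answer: a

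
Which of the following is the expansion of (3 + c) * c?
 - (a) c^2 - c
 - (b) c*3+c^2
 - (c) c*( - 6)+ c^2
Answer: b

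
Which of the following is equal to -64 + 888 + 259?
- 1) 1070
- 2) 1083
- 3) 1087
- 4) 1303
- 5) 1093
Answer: 2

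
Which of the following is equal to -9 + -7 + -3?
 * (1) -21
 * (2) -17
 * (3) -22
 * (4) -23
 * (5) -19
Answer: 5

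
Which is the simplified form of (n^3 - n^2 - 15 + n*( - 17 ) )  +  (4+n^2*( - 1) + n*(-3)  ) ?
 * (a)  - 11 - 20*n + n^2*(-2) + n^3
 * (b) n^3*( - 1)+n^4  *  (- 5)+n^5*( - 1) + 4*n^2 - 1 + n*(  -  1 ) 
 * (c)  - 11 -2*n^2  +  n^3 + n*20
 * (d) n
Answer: a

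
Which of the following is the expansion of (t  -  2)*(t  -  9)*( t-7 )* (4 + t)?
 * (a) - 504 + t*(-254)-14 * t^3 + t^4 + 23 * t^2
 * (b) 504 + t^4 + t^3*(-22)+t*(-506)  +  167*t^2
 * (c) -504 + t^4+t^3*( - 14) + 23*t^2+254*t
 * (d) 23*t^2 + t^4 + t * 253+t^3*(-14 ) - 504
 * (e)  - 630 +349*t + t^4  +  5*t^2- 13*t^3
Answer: c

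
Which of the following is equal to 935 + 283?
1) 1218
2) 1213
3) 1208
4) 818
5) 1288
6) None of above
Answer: 1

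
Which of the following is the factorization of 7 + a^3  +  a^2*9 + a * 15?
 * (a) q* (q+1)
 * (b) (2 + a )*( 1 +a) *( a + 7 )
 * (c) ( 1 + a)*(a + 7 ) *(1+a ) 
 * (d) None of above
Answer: c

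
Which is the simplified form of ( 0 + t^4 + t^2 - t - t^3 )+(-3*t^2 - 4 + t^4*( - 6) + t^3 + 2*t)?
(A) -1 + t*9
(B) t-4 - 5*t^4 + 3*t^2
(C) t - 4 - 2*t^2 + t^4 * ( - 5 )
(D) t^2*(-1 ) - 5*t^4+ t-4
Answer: C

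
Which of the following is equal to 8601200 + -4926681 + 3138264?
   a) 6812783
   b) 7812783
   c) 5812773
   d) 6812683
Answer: a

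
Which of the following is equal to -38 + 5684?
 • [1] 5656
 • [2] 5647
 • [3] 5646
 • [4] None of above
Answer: 3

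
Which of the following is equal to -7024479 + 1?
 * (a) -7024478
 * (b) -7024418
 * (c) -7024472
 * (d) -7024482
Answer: a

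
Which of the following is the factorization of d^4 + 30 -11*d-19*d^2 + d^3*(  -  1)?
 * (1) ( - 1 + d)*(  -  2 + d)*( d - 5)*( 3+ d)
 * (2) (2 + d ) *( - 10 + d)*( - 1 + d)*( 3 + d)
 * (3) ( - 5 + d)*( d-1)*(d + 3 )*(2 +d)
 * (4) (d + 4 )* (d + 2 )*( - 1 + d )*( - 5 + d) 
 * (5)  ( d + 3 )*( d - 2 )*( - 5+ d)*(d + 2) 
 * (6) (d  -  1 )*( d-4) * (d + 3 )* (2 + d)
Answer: 3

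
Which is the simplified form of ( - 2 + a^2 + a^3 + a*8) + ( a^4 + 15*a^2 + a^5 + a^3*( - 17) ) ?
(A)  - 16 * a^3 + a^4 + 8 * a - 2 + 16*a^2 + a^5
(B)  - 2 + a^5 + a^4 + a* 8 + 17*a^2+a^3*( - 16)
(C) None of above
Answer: A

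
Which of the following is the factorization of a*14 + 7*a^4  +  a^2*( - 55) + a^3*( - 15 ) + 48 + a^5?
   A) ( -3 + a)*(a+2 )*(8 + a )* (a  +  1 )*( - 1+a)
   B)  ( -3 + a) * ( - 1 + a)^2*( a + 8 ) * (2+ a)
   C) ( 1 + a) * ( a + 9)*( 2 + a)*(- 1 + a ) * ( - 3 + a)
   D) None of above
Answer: A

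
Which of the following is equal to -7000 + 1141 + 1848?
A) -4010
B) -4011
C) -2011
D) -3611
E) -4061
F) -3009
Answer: B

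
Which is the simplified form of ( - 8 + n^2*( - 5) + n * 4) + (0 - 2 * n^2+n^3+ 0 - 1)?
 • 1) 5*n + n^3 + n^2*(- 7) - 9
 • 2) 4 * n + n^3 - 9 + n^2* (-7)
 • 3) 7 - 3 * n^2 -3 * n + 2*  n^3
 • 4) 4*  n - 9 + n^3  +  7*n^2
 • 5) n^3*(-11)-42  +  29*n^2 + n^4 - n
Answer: 2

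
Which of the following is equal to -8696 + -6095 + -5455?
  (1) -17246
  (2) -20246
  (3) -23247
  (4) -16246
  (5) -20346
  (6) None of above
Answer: 2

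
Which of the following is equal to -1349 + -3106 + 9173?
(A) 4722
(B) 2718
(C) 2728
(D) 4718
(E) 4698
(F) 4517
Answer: D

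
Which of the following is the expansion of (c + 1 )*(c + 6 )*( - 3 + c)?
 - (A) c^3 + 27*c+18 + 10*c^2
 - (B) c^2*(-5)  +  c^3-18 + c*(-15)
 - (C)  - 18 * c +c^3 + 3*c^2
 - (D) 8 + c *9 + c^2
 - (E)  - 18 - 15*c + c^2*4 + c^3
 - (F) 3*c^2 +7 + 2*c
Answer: E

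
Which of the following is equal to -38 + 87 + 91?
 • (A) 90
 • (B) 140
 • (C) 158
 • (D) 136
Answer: B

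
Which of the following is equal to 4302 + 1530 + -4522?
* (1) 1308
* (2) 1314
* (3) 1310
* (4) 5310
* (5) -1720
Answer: 3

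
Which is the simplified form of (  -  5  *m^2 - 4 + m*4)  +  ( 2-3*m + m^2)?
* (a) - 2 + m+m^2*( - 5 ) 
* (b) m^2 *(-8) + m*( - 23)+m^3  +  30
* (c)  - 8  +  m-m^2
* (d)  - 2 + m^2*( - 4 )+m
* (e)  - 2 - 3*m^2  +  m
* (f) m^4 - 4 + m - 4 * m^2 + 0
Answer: d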